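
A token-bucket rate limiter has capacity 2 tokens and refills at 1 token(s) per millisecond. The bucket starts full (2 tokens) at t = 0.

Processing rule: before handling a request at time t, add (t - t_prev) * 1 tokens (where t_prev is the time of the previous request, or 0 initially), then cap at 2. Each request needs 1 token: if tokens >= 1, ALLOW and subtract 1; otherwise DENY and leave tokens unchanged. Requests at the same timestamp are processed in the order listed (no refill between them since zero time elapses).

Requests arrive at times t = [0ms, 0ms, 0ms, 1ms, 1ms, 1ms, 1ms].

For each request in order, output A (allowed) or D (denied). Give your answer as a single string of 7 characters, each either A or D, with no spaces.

Simulating step by step:
  req#1 t=0ms: ALLOW
  req#2 t=0ms: ALLOW
  req#3 t=0ms: DENY
  req#4 t=1ms: ALLOW
  req#5 t=1ms: DENY
  req#6 t=1ms: DENY
  req#7 t=1ms: DENY

Answer: AADADDD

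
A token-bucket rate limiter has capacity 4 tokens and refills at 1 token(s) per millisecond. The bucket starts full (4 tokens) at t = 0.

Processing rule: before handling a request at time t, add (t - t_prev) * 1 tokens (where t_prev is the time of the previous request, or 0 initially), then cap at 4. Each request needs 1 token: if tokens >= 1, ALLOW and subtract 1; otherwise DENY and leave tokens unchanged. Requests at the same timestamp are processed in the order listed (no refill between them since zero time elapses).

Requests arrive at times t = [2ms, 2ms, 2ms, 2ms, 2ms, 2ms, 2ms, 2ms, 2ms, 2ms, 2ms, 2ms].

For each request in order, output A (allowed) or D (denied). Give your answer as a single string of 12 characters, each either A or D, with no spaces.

Answer: AAAADDDDDDDD

Derivation:
Simulating step by step:
  req#1 t=2ms: ALLOW
  req#2 t=2ms: ALLOW
  req#3 t=2ms: ALLOW
  req#4 t=2ms: ALLOW
  req#5 t=2ms: DENY
  req#6 t=2ms: DENY
  req#7 t=2ms: DENY
  req#8 t=2ms: DENY
  req#9 t=2ms: DENY
  req#10 t=2ms: DENY
  req#11 t=2ms: DENY
  req#12 t=2ms: DENY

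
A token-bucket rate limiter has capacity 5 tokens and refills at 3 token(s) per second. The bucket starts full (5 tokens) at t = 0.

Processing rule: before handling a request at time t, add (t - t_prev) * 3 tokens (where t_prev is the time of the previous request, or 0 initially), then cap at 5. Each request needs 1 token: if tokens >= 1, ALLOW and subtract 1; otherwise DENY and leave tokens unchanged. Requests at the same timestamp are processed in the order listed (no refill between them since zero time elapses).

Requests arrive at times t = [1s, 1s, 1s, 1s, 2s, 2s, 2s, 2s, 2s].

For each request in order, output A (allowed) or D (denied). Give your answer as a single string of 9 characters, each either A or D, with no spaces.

Simulating step by step:
  req#1 t=1s: ALLOW
  req#2 t=1s: ALLOW
  req#3 t=1s: ALLOW
  req#4 t=1s: ALLOW
  req#5 t=2s: ALLOW
  req#6 t=2s: ALLOW
  req#7 t=2s: ALLOW
  req#8 t=2s: ALLOW
  req#9 t=2s: DENY

Answer: AAAAAAAAD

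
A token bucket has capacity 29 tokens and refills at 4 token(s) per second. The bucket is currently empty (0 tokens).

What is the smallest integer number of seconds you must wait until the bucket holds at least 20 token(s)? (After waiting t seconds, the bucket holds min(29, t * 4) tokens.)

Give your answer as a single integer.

Need t * 4 >= 20, so t >= 20/4.
Smallest integer t = ceil(20/4) = 5.

Answer: 5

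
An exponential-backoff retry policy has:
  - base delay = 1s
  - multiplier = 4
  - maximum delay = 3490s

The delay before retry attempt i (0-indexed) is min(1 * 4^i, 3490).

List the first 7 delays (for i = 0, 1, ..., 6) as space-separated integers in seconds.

Answer: 1 4 16 64 256 1024 3490

Derivation:
Computing each delay:
  i=0: min(1*4^0, 3490) = 1
  i=1: min(1*4^1, 3490) = 4
  i=2: min(1*4^2, 3490) = 16
  i=3: min(1*4^3, 3490) = 64
  i=4: min(1*4^4, 3490) = 256
  i=5: min(1*4^5, 3490) = 1024
  i=6: min(1*4^6, 3490) = 3490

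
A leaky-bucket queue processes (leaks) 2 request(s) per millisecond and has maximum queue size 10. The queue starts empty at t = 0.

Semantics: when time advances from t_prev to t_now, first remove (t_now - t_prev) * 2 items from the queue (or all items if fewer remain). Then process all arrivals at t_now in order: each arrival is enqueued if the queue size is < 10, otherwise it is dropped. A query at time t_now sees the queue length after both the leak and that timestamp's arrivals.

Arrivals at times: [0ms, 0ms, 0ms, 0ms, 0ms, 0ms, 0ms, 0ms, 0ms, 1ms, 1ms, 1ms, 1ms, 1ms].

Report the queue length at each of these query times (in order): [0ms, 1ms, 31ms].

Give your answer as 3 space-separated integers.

Answer: 9 10 0

Derivation:
Queue lengths at query times:
  query t=0ms: backlog = 9
  query t=1ms: backlog = 10
  query t=31ms: backlog = 0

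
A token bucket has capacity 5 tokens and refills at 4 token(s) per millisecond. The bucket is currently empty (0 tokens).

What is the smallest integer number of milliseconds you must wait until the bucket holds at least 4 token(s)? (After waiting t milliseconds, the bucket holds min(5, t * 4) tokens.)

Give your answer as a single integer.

Answer: 1

Derivation:
Need t * 4 >= 4, so t >= 4/4.
Smallest integer t = ceil(4/4) = 1.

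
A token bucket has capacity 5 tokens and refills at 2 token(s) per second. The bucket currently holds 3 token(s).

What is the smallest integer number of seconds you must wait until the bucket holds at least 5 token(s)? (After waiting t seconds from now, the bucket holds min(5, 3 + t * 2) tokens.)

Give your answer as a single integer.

Need 3 + t * 2 >= 5, so t >= 2/2.
Smallest integer t = ceil(2/2) = 1.

Answer: 1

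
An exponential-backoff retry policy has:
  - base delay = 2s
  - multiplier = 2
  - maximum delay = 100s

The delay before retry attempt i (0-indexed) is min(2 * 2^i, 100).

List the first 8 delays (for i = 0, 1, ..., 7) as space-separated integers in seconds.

Computing each delay:
  i=0: min(2*2^0, 100) = 2
  i=1: min(2*2^1, 100) = 4
  i=2: min(2*2^2, 100) = 8
  i=3: min(2*2^3, 100) = 16
  i=4: min(2*2^4, 100) = 32
  i=5: min(2*2^5, 100) = 64
  i=6: min(2*2^6, 100) = 100
  i=7: min(2*2^7, 100) = 100

Answer: 2 4 8 16 32 64 100 100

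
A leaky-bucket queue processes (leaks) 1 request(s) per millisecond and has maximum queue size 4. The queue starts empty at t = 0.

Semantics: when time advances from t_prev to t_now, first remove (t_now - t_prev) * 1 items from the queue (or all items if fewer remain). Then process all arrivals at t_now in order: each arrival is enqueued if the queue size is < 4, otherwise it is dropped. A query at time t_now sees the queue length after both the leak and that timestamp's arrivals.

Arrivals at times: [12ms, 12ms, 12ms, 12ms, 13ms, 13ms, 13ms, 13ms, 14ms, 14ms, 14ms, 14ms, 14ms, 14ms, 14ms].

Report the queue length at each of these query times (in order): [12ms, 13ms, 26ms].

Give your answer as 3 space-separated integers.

Queue lengths at query times:
  query t=12ms: backlog = 4
  query t=13ms: backlog = 4
  query t=26ms: backlog = 0

Answer: 4 4 0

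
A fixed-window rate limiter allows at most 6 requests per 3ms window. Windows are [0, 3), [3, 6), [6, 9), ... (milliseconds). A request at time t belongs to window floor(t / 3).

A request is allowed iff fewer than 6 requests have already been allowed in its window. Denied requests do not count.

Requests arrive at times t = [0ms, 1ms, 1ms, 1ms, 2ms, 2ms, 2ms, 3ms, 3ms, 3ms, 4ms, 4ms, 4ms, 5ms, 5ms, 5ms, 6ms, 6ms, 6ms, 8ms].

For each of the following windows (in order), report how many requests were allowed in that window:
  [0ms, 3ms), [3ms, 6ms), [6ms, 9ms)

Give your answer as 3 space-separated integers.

Processing requests:
  req#1 t=0ms (window 0): ALLOW
  req#2 t=1ms (window 0): ALLOW
  req#3 t=1ms (window 0): ALLOW
  req#4 t=1ms (window 0): ALLOW
  req#5 t=2ms (window 0): ALLOW
  req#6 t=2ms (window 0): ALLOW
  req#7 t=2ms (window 0): DENY
  req#8 t=3ms (window 1): ALLOW
  req#9 t=3ms (window 1): ALLOW
  req#10 t=3ms (window 1): ALLOW
  req#11 t=4ms (window 1): ALLOW
  req#12 t=4ms (window 1): ALLOW
  req#13 t=4ms (window 1): ALLOW
  req#14 t=5ms (window 1): DENY
  req#15 t=5ms (window 1): DENY
  req#16 t=5ms (window 1): DENY
  req#17 t=6ms (window 2): ALLOW
  req#18 t=6ms (window 2): ALLOW
  req#19 t=6ms (window 2): ALLOW
  req#20 t=8ms (window 2): ALLOW

Allowed counts by window: 6 6 4

Answer: 6 6 4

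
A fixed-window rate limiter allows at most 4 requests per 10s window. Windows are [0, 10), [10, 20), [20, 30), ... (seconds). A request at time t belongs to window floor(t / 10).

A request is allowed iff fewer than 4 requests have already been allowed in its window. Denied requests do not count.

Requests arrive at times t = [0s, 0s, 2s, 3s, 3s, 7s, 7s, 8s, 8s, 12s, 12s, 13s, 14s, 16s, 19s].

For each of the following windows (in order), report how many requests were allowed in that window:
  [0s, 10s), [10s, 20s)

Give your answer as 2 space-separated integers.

Answer: 4 4

Derivation:
Processing requests:
  req#1 t=0s (window 0): ALLOW
  req#2 t=0s (window 0): ALLOW
  req#3 t=2s (window 0): ALLOW
  req#4 t=3s (window 0): ALLOW
  req#5 t=3s (window 0): DENY
  req#6 t=7s (window 0): DENY
  req#7 t=7s (window 0): DENY
  req#8 t=8s (window 0): DENY
  req#9 t=8s (window 0): DENY
  req#10 t=12s (window 1): ALLOW
  req#11 t=12s (window 1): ALLOW
  req#12 t=13s (window 1): ALLOW
  req#13 t=14s (window 1): ALLOW
  req#14 t=16s (window 1): DENY
  req#15 t=19s (window 1): DENY

Allowed counts by window: 4 4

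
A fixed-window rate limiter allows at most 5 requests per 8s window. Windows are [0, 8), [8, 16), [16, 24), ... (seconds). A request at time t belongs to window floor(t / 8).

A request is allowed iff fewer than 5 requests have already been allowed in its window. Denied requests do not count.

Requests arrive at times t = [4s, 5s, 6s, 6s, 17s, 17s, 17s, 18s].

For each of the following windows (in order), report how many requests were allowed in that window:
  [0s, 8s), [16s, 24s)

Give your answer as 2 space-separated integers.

Processing requests:
  req#1 t=4s (window 0): ALLOW
  req#2 t=5s (window 0): ALLOW
  req#3 t=6s (window 0): ALLOW
  req#4 t=6s (window 0): ALLOW
  req#5 t=17s (window 2): ALLOW
  req#6 t=17s (window 2): ALLOW
  req#7 t=17s (window 2): ALLOW
  req#8 t=18s (window 2): ALLOW

Allowed counts by window: 4 4

Answer: 4 4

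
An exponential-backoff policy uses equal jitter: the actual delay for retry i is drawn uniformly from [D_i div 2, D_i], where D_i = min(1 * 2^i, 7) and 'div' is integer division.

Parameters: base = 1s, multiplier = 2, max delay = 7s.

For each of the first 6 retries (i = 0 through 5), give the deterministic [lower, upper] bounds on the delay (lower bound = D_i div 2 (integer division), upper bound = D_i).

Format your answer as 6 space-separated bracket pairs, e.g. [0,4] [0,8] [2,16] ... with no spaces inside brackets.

Computing bounds per retry:
  i=0: D_i=min(1*2^0,7)=1, bounds=[0,1]
  i=1: D_i=min(1*2^1,7)=2, bounds=[1,2]
  i=2: D_i=min(1*2^2,7)=4, bounds=[2,4]
  i=3: D_i=min(1*2^3,7)=7, bounds=[3,7]
  i=4: D_i=min(1*2^4,7)=7, bounds=[3,7]
  i=5: D_i=min(1*2^5,7)=7, bounds=[3,7]

Answer: [0,1] [1,2] [2,4] [3,7] [3,7] [3,7]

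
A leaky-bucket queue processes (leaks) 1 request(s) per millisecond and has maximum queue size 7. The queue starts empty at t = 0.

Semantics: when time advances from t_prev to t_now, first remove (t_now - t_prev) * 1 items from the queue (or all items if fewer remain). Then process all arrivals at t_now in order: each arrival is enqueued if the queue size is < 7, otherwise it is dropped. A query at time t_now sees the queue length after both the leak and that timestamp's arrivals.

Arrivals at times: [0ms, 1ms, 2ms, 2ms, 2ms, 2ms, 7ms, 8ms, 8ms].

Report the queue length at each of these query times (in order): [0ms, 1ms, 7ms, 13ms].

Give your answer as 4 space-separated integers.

Answer: 1 1 1 0

Derivation:
Queue lengths at query times:
  query t=0ms: backlog = 1
  query t=1ms: backlog = 1
  query t=7ms: backlog = 1
  query t=13ms: backlog = 0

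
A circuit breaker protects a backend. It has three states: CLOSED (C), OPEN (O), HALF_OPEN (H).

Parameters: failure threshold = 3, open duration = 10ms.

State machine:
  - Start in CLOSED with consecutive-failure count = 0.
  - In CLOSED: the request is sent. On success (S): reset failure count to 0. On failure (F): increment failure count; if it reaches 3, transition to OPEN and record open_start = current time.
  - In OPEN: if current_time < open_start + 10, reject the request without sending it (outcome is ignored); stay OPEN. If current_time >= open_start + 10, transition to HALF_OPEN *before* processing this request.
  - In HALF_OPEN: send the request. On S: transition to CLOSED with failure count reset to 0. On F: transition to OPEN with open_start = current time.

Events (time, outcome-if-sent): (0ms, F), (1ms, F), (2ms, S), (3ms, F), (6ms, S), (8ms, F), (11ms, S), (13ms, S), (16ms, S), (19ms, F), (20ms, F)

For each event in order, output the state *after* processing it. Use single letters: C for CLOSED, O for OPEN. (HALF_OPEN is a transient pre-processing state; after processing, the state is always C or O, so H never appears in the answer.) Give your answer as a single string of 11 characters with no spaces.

State after each event:
  event#1 t=0ms outcome=F: state=CLOSED
  event#2 t=1ms outcome=F: state=CLOSED
  event#3 t=2ms outcome=S: state=CLOSED
  event#4 t=3ms outcome=F: state=CLOSED
  event#5 t=6ms outcome=S: state=CLOSED
  event#6 t=8ms outcome=F: state=CLOSED
  event#7 t=11ms outcome=S: state=CLOSED
  event#8 t=13ms outcome=S: state=CLOSED
  event#9 t=16ms outcome=S: state=CLOSED
  event#10 t=19ms outcome=F: state=CLOSED
  event#11 t=20ms outcome=F: state=CLOSED

Answer: CCCCCCCCCCC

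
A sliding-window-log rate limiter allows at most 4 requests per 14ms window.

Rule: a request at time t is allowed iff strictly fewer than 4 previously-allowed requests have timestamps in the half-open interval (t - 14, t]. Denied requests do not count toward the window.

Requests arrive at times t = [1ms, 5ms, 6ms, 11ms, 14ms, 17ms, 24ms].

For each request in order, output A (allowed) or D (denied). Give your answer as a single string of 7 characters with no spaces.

Answer: AAAADAA

Derivation:
Tracking allowed requests in the window:
  req#1 t=1ms: ALLOW
  req#2 t=5ms: ALLOW
  req#3 t=6ms: ALLOW
  req#4 t=11ms: ALLOW
  req#5 t=14ms: DENY
  req#6 t=17ms: ALLOW
  req#7 t=24ms: ALLOW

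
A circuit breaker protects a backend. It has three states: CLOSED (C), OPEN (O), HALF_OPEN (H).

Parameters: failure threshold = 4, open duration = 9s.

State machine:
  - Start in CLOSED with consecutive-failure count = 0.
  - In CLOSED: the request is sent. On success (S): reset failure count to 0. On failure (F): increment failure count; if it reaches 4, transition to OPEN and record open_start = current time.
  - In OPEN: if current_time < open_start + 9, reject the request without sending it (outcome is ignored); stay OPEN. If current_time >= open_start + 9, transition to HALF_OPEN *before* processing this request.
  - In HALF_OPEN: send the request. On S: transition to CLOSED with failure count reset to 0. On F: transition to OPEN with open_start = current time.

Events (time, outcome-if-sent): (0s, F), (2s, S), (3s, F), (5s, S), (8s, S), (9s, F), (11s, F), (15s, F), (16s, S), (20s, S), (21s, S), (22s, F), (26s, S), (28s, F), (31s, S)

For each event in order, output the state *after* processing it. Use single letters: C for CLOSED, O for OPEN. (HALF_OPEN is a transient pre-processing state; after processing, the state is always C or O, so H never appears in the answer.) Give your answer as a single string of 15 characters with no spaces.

State after each event:
  event#1 t=0s outcome=F: state=CLOSED
  event#2 t=2s outcome=S: state=CLOSED
  event#3 t=3s outcome=F: state=CLOSED
  event#4 t=5s outcome=S: state=CLOSED
  event#5 t=8s outcome=S: state=CLOSED
  event#6 t=9s outcome=F: state=CLOSED
  event#7 t=11s outcome=F: state=CLOSED
  event#8 t=15s outcome=F: state=CLOSED
  event#9 t=16s outcome=S: state=CLOSED
  event#10 t=20s outcome=S: state=CLOSED
  event#11 t=21s outcome=S: state=CLOSED
  event#12 t=22s outcome=F: state=CLOSED
  event#13 t=26s outcome=S: state=CLOSED
  event#14 t=28s outcome=F: state=CLOSED
  event#15 t=31s outcome=S: state=CLOSED

Answer: CCCCCCCCCCCCCCC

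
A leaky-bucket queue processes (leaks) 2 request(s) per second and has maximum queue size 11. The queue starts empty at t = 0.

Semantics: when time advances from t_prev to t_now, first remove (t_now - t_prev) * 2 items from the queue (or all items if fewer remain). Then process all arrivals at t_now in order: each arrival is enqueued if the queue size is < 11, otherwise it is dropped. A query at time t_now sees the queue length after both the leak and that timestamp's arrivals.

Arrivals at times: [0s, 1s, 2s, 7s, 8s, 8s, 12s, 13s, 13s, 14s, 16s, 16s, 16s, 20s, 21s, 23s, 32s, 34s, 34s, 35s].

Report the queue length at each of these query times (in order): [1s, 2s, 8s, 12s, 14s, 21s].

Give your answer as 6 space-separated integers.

Queue lengths at query times:
  query t=1s: backlog = 1
  query t=2s: backlog = 1
  query t=8s: backlog = 2
  query t=12s: backlog = 1
  query t=14s: backlog = 1
  query t=21s: backlog = 1

Answer: 1 1 2 1 1 1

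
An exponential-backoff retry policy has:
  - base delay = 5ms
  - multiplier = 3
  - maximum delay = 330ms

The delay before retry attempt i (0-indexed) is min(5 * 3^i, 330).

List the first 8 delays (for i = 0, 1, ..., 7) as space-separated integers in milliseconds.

Computing each delay:
  i=0: min(5*3^0, 330) = 5
  i=1: min(5*3^1, 330) = 15
  i=2: min(5*3^2, 330) = 45
  i=3: min(5*3^3, 330) = 135
  i=4: min(5*3^4, 330) = 330
  i=5: min(5*3^5, 330) = 330
  i=6: min(5*3^6, 330) = 330
  i=7: min(5*3^7, 330) = 330

Answer: 5 15 45 135 330 330 330 330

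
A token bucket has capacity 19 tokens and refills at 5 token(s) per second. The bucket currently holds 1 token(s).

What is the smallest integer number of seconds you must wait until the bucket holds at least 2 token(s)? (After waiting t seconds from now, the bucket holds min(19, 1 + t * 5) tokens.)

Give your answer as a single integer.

Answer: 1

Derivation:
Need 1 + t * 5 >= 2, so t >= 1/5.
Smallest integer t = ceil(1/5) = 1.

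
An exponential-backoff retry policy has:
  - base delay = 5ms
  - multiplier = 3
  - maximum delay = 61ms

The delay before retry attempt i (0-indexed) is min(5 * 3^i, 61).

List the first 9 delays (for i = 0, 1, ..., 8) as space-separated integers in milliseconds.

Computing each delay:
  i=0: min(5*3^0, 61) = 5
  i=1: min(5*3^1, 61) = 15
  i=2: min(5*3^2, 61) = 45
  i=3: min(5*3^3, 61) = 61
  i=4: min(5*3^4, 61) = 61
  i=5: min(5*3^5, 61) = 61
  i=6: min(5*3^6, 61) = 61
  i=7: min(5*3^7, 61) = 61
  i=8: min(5*3^8, 61) = 61

Answer: 5 15 45 61 61 61 61 61 61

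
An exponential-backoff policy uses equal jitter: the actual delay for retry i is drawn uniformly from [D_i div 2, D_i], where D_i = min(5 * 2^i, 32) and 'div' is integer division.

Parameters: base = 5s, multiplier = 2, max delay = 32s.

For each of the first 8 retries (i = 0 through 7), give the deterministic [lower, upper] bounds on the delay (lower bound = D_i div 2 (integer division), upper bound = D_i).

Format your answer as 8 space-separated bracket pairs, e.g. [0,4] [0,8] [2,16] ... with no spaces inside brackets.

Computing bounds per retry:
  i=0: D_i=min(5*2^0,32)=5, bounds=[2,5]
  i=1: D_i=min(5*2^1,32)=10, bounds=[5,10]
  i=2: D_i=min(5*2^2,32)=20, bounds=[10,20]
  i=3: D_i=min(5*2^3,32)=32, bounds=[16,32]
  i=4: D_i=min(5*2^4,32)=32, bounds=[16,32]
  i=5: D_i=min(5*2^5,32)=32, bounds=[16,32]
  i=6: D_i=min(5*2^6,32)=32, bounds=[16,32]
  i=7: D_i=min(5*2^7,32)=32, bounds=[16,32]

Answer: [2,5] [5,10] [10,20] [16,32] [16,32] [16,32] [16,32] [16,32]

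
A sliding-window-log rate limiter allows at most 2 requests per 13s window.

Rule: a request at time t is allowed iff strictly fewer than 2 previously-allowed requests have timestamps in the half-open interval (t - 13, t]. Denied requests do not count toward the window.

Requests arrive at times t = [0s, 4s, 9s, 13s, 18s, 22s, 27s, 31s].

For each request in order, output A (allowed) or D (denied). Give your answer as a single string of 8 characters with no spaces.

Tracking allowed requests in the window:
  req#1 t=0s: ALLOW
  req#2 t=4s: ALLOW
  req#3 t=9s: DENY
  req#4 t=13s: ALLOW
  req#5 t=18s: ALLOW
  req#6 t=22s: DENY
  req#7 t=27s: ALLOW
  req#8 t=31s: ALLOW

Answer: AADAADAA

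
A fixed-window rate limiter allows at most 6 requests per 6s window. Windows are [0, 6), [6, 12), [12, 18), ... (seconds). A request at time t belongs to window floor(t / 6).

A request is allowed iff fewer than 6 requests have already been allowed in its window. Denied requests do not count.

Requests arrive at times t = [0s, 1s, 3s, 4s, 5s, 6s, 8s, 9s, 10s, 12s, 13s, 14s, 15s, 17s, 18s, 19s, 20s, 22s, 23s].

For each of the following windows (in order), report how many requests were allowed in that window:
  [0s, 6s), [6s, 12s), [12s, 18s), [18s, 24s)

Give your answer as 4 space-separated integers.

Processing requests:
  req#1 t=0s (window 0): ALLOW
  req#2 t=1s (window 0): ALLOW
  req#3 t=3s (window 0): ALLOW
  req#4 t=4s (window 0): ALLOW
  req#5 t=5s (window 0): ALLOW
  req#6 t=6s (window 1): ALLOW
  req#7 t=8s (window 1): ALLOW
  req#8 t=9s (window 1): ALLOW
  req#9 t=10s (window 1): ALLOW
  req#10 t=12s (window 2): ALLOW
  req#11 t=13s (window 2): ALLOW
  req#12 t=14s (window 2): ALLOW
  req#13 t=15s (window 2): ALLOW
  req#14 t=17s (window 2): ALLOW
  req#15 t=18s (window 3): ALLOW
  req#16 t=19s (window 3): ALLOW
  req#17 t=20s (window 3): ALLOW
  req#18 t=22s (window 3): ALLOW
  req#19 t=23s (window 3): ALLOW

Allowed counts by window: 5 4 5 5

Answer: 5 4 5 5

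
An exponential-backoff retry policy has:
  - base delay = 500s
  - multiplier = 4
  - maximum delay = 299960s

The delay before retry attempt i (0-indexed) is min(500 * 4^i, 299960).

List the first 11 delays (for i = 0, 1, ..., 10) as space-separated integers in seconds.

Computing each delay:
  i=0: min(500*4^0, 299960) = 500
  i=1: min(500*4^1, 299960) = 2000
  i=2: min(500*4^2, 299960) = 8000
  i=3: min(500*4^3, 299960) = 32000
  i=4: min(500*4^4, 299960) = 128000
  i=5: min(500*4^5, 299960) = 299960
  i=6: min(500*4^6, 299960) = 299960
  i=7: min(500*4^7, 299960) = 299960
  i=8: min(500*4^8, 299960) = 299960
  i=9: min(500*4^9, 299960) = 299960
  i=10: min(500*4^10, 299960) = 299960

Answer: 500 2000 8000 32000 128000 299960 299960 299960 299960 299960 299960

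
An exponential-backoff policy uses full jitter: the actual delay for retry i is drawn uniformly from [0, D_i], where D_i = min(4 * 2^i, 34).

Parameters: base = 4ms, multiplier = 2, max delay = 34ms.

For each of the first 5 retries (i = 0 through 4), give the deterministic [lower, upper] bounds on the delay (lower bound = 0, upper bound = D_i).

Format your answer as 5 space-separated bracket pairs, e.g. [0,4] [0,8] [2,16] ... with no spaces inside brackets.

Computing bounds per retry:
  i=0: D_i=min(4*2^0,34)=4, bounds=[0,4]
  i=1: D_i=min(4*2^1,34)=8, bounds=[0,8]
  i=2: D_i=min(4*2^2,34)=16, bounds=[0,16]
  i=3: D_i=min(4*2^3,34)=32, bounds=[0,32]
  i=4: D_i=min(4*2^4,34)=34, bounds=[0,34]

Answer: [0,4] [0,8] [0,16] [0,32] [0,34]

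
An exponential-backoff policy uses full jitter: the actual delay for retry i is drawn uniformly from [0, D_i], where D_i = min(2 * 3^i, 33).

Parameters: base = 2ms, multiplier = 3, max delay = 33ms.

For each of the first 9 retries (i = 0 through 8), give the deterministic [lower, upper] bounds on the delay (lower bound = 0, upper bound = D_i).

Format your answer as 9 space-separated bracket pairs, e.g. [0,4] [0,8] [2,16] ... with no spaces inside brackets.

Computing bounds per retry:
  i=0: D_i=min(2*3^0,33)=2, bounds=[0,2]
  i=1: D_i=min(2*3^1,33)=6, bounds=[0,6]
  i=2: D_i=min(2*3^2,33)=18, bounds=[0,18]
  i=3: D_i=min(2*3^3,33)=33, bounds=[0,33]
  i=4: D_i=min(2*3^4,33)=33, bounds=[0,33]
  i=5: D_i=min(2*3^5,33)=33, bounds=[0,33]
  i=6: D_i=min(2*3^6,33)=33, bounds=[0,33]
  i=7: D_i=min(2*3^7,33)=33, bounds=[0,33]
  i=8: D_i=min(2*3^8,33)=33, bounds=[0,33]

Answer: [0,2] [0,6] [0,18] [0,33] [0,33] [0,33] [0,33] [0,33] [0,33]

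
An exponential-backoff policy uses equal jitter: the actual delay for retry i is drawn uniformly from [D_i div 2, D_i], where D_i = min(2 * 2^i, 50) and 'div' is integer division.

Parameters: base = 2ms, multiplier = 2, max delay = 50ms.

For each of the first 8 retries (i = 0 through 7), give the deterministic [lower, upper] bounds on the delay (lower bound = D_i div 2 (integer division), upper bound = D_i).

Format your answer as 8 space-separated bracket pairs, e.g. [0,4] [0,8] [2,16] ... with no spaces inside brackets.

Computing bounds per retry:
  i=0: D_i=min(2*2^0,50)=2, bounds=[1,2]
  i=1: D_i=min(2*2^1,50)=4, bounds=[2,4]
  i=2: D_i=min(2*2^2,50)=8, bounds=[4,8]
  i=3: D_i=min(2*2^3,50)=16, bounds=[8,16]
  i=4: D_i=min(2*2^4,50)=32, bounds=[16,32]
  i=5: D_i=min(2*2^5,50)=50, bounds=[25,50]
  i=6: D_i=min(2*2^6,50)=50, bounds=[25,50]
  i=7: D_i=min(2*2^7,50)=50, bounds=[25,50]

Answer: [1,2] [2,4] [4,8] [8,16] [16,32] [25,50] [25,50] [25,50]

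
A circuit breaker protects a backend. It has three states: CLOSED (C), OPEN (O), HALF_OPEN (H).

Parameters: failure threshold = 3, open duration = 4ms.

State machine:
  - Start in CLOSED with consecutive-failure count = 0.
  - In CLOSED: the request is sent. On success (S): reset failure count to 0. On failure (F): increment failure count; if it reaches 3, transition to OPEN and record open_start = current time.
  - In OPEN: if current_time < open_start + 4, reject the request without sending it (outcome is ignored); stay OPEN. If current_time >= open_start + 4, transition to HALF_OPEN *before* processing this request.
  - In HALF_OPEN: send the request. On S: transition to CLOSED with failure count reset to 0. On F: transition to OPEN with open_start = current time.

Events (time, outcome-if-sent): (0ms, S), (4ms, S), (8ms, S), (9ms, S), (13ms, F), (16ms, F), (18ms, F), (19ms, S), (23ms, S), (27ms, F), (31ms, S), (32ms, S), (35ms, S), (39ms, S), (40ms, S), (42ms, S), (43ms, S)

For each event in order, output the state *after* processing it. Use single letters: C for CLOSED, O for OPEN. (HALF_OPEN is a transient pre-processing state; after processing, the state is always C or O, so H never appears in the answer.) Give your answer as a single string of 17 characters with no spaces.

State after each event:
  event#1 t=0ms outcome=S: state=CLOSED
  event#2 t=4ms outcome=S: state=CLOSED
  event#3 t=8ms outcome=S: state=CLOSED
  event#4 t=9ms outcome=S: state=CLOSED
  event#5 t=13ms outcome=F: state=CLOSED
  event#6 t=16ms outcome=F: state=CLOSED
  event#7 t=18ms outcome=F: state=OPEN
  event#8 t=19ms outcome=S: state=OPEN
  event#9 t=23ms outcome=S: state=CLOSED
  event#10 t=27ms outcome=F: state=CLOSED
  event#11 t=31ms outcome=S: state=CLOSED
  event#12 t=32ms outcome=S: state=CLOSED
  event#13 t=35ms outcome=S: state=CLOSED
  event#14 t=39ms outcome=S: state=CLOSED
  event#15 t=40ms outcome=S: state=CLOSED
  event#16 t=42ms outcome=S: state=CLOSED
  event#17 t=43ms outcome=S: state=CLOSED

Answer: CCCCCCOOCCCCCCCCC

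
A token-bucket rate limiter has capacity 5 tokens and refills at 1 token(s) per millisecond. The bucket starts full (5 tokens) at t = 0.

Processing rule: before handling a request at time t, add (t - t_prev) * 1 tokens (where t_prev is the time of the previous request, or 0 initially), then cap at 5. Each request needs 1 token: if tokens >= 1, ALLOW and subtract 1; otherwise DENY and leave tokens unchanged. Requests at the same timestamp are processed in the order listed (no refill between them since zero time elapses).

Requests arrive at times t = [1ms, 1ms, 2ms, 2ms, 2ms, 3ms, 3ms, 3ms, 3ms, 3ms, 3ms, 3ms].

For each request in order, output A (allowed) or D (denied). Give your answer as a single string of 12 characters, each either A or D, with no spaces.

Simulating step by step:
  req#1 t=1ms: ALLOW
  req#2 t=1ms: ALLOW
  req#3 t=2ms: ALLOW
  req#4 t=2ms: ALLOW
  req#5 t=2ms: ALLOW
  req#6 t=3ms: ALLOW
  req#7 t=3ms: ALLOW
  req#8 t=3ms: DENY
  req#9 t=3ms: DENY
  req#10 t=3ms: DENY
  req#11 t=3ms: DENY
  req#12 t=3ms: DENY

Answer: AAAAAAADDDDD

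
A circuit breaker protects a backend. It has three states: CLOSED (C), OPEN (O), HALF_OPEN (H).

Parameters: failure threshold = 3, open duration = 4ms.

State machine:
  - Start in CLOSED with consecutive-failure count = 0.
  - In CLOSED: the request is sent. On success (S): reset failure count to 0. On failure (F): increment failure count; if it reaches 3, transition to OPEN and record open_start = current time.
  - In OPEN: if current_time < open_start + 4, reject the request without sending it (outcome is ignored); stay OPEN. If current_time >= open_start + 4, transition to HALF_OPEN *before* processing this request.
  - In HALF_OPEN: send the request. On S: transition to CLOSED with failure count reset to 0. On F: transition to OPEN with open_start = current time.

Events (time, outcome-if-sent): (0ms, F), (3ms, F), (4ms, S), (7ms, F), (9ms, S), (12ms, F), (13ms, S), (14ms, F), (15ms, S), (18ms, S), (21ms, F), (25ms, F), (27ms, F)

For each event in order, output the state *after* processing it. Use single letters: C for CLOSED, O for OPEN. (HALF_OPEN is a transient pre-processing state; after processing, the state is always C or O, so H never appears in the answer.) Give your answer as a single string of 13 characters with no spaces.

State after each event:
  event#1 t=0ms outcome=F: state=CLOSED
  event#2 t=3ms outcome=F: state=CLOSED
  event#3 t=4ms outcome=S: state=CLOSED
  event#4 t=7ms outcome=F: state=CLOSED
  event#5 t=9ms outcome=S: state=CLOSED
  event#6 t=12ms outcome=F: state=CLOSED
  event#7 t=13ms outcome=S: state=CLOSED
  event#8 t=14ms outcome=F: state=CLOSED
  event#9 t=15ms outcome=S: state=CLOSED
  event#10 t=18ms outcome=S: state=CLOSED
  event#11 t=21ms outcome=F: state=CLOSED
  event#12 t=25ms outcome=F: state=CLOSED
  event#13 t=27ms outcome=F: state=OPEN

Answer: CCCCCCCCCCCCO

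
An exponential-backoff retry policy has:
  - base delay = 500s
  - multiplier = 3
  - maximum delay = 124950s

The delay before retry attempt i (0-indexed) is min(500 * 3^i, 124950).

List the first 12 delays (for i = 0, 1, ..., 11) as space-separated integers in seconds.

Answer: 500 1500 4500 13500 40500 121500 124950 124950 124950 124950 124950 124950

Derivation:
Computing each delay:
  i=0: min(500*3^0, 124950) = 500
  i=1: min(500*3^1, 124950) = 1500
  i=2: min(500*3^2, 124950) = 4500
  i=3: min(500*3^3, 124950) = 13500
  i=4: min(500*3^4, 124950) = 40500
  i=5: min(500*3^5, 124950) = 121500
  i=6: min(500*3^6, 124950) = 124950
  i=7: min(500*3^7, 124950) = 124950
  i=8: min(500*3^8, 124950) = 124950
  i=9: min(500*3^9, 124950) = 124950
  i=10: min(500*3^10, 124950) = 124950
  i=11: min(500*3^11, 124950) = 124950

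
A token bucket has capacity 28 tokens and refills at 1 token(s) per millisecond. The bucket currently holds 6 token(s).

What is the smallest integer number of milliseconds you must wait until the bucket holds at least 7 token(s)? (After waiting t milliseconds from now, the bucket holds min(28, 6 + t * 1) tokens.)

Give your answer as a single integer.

Need 6 + t * 1 >= 7, so t >= 1/1.
Smallest integer t = ceil(1/1) = 1.

Answer: 1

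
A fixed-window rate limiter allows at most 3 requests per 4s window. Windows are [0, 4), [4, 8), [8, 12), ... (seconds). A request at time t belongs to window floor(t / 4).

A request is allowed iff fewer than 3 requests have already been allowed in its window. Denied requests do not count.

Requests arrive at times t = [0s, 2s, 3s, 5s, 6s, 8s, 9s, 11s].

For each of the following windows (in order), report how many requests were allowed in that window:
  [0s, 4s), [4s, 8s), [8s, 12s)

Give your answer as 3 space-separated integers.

Answer: 3 2 3

Derivation:
Processing requests:
  req#1 t=0s (window 0): ALLOW
  req#2 t=2s (window 0): ALLOW
  req#3 t=3s (window 0): ALLOW
  req#4 t=5s (window 1): ALLOW
  req#5 t=6s (window 1): ALLOW
  req#6 t=8s (window 2): ALLOW
  req#7 t=9s (window 2): ALLOW
  req#8 t=11s (window 2): ALLOW

Allowed counts by window: 3 2 3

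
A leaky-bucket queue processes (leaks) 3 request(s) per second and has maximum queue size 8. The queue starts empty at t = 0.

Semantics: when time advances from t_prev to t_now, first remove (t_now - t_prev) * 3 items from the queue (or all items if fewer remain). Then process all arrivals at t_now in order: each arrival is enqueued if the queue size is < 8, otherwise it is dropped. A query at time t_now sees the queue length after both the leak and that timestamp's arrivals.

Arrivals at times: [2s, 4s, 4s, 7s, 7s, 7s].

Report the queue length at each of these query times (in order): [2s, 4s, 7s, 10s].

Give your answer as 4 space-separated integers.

Answer: 1 2 3 0

Derivation:
Queue lengths at query times:
  query t=2s: backlog = 1
  query t=4s: backlog = 2
  query t=7s: backlog = 3
  query t=10s: backlog = 0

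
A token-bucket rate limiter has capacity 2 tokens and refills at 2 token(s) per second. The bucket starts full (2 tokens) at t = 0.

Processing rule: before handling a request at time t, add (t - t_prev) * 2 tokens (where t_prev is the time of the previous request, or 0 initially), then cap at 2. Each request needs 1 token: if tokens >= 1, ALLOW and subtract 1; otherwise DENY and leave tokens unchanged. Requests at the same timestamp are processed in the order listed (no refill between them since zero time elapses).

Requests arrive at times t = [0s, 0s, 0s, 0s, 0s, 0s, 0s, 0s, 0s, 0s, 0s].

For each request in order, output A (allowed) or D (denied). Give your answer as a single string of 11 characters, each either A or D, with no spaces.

Simulating step by step:
  req#1 t=0s: ALLOW
  req#2 t=0s: ALLOW
  req#3 t=0s: DENY
  req#4 t=0s: DENY
  req#5 t=0s: DENY
  req#6 t=0s: DENY
  req#7 t=0s: DENY
  req#8 t=0s: DENY
  req#9 t=0s: DENY
  req#10 t=0s: DENY
  req#11 t=0s: DENY

Answer: AADDDDDDDDD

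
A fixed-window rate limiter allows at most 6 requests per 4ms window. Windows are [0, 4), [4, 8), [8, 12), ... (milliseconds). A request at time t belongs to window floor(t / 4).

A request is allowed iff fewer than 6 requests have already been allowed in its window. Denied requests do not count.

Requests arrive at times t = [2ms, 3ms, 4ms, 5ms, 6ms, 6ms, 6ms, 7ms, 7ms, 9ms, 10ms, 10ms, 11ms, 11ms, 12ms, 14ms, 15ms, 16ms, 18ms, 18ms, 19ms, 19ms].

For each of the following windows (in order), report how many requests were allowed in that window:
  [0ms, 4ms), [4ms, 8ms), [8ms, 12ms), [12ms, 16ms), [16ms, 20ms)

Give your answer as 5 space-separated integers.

Processing requests:
  req#1 t=2ms (window 0): ALLOW
  req#2 t=3ms (window 0): ALLOW
  req#3 t=4ms (window 1): ALLOW
  req#4 t=5ms (window 1): ALLOW
  req#5 t=6ms (window 1): ALLOW
  req#6 t=6ms (window 1): ALLOW
  req#7 t=6ms (window 1): ALLOW
  req#8 t=7ms (window 1): ALLOW
  req#9 t=7ms (window 1): DENY
  req#10 t=9ms (window 2): ALLOW
  req#11 t=10ms (window 2): ALLOW
  req#12 t=10ms (window 2): ALLOW
  req#13 t=11ms (window 2): ALLOW
  req#14 t=11ms (window 2): ALLOW
  req#15 t=12ms (window 3): ALLOW
  req#16 t=14ms (window 3): ALLOW
  req#17 t=15ms (window 3): ALLOW
  req#18 t=16ms (window 4): ALLOW
  req#19 t=18ms (window 4): ALLOW
  req#20 t=18ms (window 4): ALLOW
  req#21 t=19ms (window 4): ALLOW
  req#22 t=19ms (window 4): ALLOW

Allowed counts by window: 2 6 5 3 5

Answer: 2 6 5 3 5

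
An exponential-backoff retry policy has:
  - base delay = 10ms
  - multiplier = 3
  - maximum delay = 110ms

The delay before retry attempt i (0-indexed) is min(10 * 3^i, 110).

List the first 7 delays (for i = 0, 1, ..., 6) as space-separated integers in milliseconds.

Computing each delay:
  i=0: min(10*3^0, 110) = 10
  i=1: min(10*3^1, 110) = 30
  i=2: min(10*3^2, 110) = 90
  i=3: min(10*3^3, 110) = 110
  i=4: min(10*3^4, 110) = 110
  i=5: min(10*3^5, 110) = 110
  i=6: min(10*3^6, 110) = 110

Answer: 10 30 90 110 110 110 110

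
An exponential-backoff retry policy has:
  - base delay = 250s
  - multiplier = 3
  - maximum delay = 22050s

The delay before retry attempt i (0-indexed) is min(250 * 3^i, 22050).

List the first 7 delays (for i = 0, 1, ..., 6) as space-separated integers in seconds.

Computing each delay:
  i=0: min(250*3^0, 22050) = 250
  i=1: min(250*3^1, 22050) = 750
  i=2: min(250*3^2, 22050) = 2250
  i=3: min(250*3^3, 22050) = 6750
  i=4: min(250*3^4, 22050) = 20250
  i=5: min(250*3^5, 22050) = 22050
  i=6: min(250*3^6, 22050) = 22050

Answer: 250 750 2250 6750 20250 22050 22050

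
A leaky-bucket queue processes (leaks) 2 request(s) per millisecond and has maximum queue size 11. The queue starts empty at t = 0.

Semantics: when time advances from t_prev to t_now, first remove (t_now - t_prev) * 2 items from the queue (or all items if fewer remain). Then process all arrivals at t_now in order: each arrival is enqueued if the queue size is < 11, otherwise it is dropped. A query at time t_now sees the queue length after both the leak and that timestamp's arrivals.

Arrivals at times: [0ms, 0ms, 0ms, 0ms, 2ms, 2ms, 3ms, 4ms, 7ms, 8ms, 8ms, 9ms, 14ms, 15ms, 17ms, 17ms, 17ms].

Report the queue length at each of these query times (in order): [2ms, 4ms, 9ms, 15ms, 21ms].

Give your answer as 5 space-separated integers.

Queue lengths at query times:
  query t=2ms: backlog = 2
  query t=4ms: backlog = 1
  query t=9ms: backlog = 1
  query t=15ms: backlog = 1
  query t=21ms: backlog = 0

Answer: 2 1 1 1 0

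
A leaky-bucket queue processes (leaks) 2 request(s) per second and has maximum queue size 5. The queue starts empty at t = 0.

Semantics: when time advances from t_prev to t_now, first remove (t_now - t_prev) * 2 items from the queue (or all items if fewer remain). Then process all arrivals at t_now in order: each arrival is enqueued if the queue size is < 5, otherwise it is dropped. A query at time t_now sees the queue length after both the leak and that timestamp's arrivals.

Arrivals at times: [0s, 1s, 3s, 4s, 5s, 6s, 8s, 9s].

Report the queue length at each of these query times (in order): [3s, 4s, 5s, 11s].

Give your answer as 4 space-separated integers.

Queue lengths at query times:
  query t=3s: backlog = 1
  query t=4s: backlog = 1
  query t=5s: backlog = 1
  query t=11s: backlog = 0

Answer: 1 1 1 0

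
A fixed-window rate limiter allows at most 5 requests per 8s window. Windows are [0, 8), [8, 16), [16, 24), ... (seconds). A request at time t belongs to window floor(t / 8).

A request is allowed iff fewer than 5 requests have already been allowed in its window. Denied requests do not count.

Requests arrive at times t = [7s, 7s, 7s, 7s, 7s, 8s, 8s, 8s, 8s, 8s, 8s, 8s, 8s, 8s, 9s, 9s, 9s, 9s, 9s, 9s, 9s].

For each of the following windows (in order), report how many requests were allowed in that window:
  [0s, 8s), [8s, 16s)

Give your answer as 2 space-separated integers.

Answer: 5 5

Derivation:
Processing requests:
  req#1 t=7s (window 0): ALLOW
  req#2 t=7s (window 0): ALLOW
  req#3 t=7s (window 0): ALLOW
  req#4 t=7s (window 0): ALLOW
  req#5 t=7s (window 0): ALLOW
  req#6 t=8s (window 1): ALLOW
  req#7 t=8s (window 1): ALLOW
  req#8 t=8s (window 1): ALLOW
  req#9 t=8s (window 1): ALLOW
  req#10 t=8s (window 1): ALLOW
  req#11 t=8s (window 1): DENY
  req#12 t=8s (window 1): DENY
  req#13 t=8s (window 1): DENY
  req#14 t=8s (window 1): DENY
  req#15 t=9s (window 1): DENY
  req#16 t=9s (window 1): DENY
  req#17 t=9s (window 1): DENY
  req#18 t=9s (window 1): DENY
  req#19 t=9s (window 1): DENY
  req#20 t=9s (window 1): DENY
  req#21 t=9s (window 1): DENY

Allowed counts by window: 5 5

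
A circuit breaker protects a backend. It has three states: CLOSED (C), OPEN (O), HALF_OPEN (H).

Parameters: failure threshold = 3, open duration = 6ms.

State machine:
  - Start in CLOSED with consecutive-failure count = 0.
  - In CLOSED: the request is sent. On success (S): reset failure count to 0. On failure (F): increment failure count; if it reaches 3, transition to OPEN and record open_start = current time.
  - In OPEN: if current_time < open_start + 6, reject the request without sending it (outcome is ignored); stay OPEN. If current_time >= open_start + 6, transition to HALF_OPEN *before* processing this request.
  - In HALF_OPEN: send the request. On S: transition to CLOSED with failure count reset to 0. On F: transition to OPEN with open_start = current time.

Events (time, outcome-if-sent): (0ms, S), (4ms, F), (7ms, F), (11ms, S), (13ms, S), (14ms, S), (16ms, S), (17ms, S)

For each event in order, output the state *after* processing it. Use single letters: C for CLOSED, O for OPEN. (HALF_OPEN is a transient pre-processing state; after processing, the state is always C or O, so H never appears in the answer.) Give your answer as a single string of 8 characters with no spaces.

Answer: CCCCCCCC

Derivation:
State after each event:
  event#1 t=0ms outcome=S: state=CLOSED
  event#2 t=4ms outcome=F: state=CLOSED
  event#3 t=7ms outcome=F: state=CLOSED
  event#4 t=11ms outcome=S: state=CLOSED
  event#5 t=13ms outcome=S: state=CLOSED
  event#6 t=14ms outcome=S: state=CLOSED
  event#7 t=16ms outcome=S: state=CLOSED
  event#8 t=17ms outcome=S: state=CLOSED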